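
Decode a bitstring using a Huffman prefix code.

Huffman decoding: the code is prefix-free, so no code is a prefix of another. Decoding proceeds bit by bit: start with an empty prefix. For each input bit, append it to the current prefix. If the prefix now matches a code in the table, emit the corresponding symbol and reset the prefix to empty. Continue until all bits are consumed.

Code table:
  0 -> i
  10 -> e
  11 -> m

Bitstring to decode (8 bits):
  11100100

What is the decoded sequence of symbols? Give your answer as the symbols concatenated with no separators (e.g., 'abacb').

Bit 0: prefix='1' (no match yet)
Bit 1: prefix='11' -> emit 'm', reset
Bit 2: prefix='1' (no match yet)
Bit 3: prefix='10' -> emit 'e', reset
Bit 4: prefix='0' -> emit 'i', reset
Bit 5: prefix='1' (no match yet)
Bit 6: prefix='10' -> emit 'e', reset
Bit 7: prefix='0' -> emit 'i', reset

Answer: meiei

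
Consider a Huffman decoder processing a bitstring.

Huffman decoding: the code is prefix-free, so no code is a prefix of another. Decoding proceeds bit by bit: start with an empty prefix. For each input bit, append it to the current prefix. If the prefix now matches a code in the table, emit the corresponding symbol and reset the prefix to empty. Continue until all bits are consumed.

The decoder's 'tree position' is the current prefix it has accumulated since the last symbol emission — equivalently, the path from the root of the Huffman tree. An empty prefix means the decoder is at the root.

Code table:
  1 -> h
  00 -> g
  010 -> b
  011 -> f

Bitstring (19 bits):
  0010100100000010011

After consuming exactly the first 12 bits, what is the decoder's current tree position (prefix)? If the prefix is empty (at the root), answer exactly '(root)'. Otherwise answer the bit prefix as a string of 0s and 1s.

Answer: 0

Derivation:
Bit 0: prefix='0' (no match yet)
Bit 1: prefix='00' -> emit 'g', reset
Bit 2: prefix='1' -> emit 'h', reset
Bit 3: prefix='0' (no match yet)
Bit 4: prefix='01' (no match yet)
Bit 5: prefix='010' -> emit 'b', reset
Bit 6: prefix='0' (no match yet)
Bit 7: prefix='01' (no match yet)
Bit 8: prefix='010' -> emit 'b', reset
Bit 9: prefix='0' (no match yet)
Bit 10: prefix='00' -> emit 'g', reset
Bit 11: prefix='0' (no match yet)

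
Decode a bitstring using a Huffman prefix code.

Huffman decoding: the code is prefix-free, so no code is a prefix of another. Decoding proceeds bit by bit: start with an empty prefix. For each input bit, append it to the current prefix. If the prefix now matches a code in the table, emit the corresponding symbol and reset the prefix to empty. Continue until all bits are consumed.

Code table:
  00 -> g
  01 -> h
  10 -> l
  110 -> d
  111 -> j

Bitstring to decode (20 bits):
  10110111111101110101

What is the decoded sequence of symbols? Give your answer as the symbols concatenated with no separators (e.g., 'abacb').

Bit 0: prefix='1' (no match yet)
Bit 1: prefix='10' -> emit 'l', reset
Bit 2: prefix='1' (no match yet)
Bit 3: prefix='11' (no match yet)
Bit 4: prefix='110' -> emit 'd', reset
Bit 5: prefix='1' (no match yet)
Bit 6: prefix='11' (no match yet)
Bit 7: prefix='111' -> emit 'j', reset
Bit 8: prefix='1' (no match yet)
Bit 9: prefix='11' (no match yet)
Bit 10: prefix='111' -> emit 'j', reset
Bit 11: prefix='1' (no match yet)
Bit 12: prefix='10' -> emit 'l', reset
Bit 13: prefix='1' (no match yet)
Bit 14: prefix='11' (no match yet)
Bit 15: prefix='111' -> emit 'j', reset
Bit 16: prefix='0' (no match yet)
Bit 17: prefix='01' -> emit 'h', reset
Bit 18: prefix='0' (no match yet)
Bit 19: prefix='01' -> emit 'h', reset

Answer: ldjjljhh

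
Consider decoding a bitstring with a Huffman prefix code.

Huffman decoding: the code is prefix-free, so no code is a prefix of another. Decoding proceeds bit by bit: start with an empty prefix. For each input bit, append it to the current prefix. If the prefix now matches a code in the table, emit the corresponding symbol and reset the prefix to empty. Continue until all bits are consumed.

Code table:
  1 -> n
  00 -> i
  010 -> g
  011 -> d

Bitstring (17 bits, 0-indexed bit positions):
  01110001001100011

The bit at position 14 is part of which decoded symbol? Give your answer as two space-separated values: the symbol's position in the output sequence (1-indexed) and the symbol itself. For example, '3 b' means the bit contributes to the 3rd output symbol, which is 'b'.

Answer: 7 d

Derivation:
Bit 0: prefix='0' (no match yet)
Bit 1: prefix='01' (no match yet)
Bit 2: prefix='011' -> emit 'd', reset
Bit 3: prefix='1' -> emit 'n', reset
Bit 4: prefix='0' (no match yet)
Bit 5: prefix='00' -> emit 'i', reset
Bit 6: prefix='0' (no match yet)
Bit 7: prefix='01' (no match yet)
Bit 8: prefix='010' -> emit 'g', reset
Bit 9: prefix='0' (no match yet)
Bit 10: prefix='01' (no match yet)
Bit 11: prefix='011' -> emit 'd', reset
Bit 12: prefix='0' (no match yet)
Bit 13: prefix='00' -> emit 'i', reset
Bit 14: prefix='0' (no match yet)
Bit 15: prefix='01' (no match yet)
Bit 16: prefix='011' -> emit 'd', reset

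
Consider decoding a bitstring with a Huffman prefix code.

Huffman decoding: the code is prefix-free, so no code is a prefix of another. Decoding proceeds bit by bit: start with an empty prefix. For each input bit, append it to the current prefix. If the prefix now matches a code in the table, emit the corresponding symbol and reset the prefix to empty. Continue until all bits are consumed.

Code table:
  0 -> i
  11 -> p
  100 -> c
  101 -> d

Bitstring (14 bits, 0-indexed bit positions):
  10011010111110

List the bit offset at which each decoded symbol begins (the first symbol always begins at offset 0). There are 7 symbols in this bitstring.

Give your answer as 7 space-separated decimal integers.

Answer: 0 3 5 6 9 11 13

Derivation:
Bit 0: prefix='1' (no match yet)
Bit 1: prefix='10' (no match yet)
Bit 2: prefix='100' -> emit 'c', reset
Bit 3: prefix='1' (no match yet)
Bit 4: prefix='11' -> emit 'p', reset
Bit 5: prefix='0' -> emit 'i', reset
Bit 6: prefix='1' (no match yet)
Bit 7: prefix='10' (no match yet)
Bit 8: prefix='101' -> emit 'd', reset
Bit 9: prefix='1' (no match yet)
Bit 10: prefix='11' -> emit 'p', reset
Bit 11: prefix='1' (no match yet)
Bit 12: prefix='11' -> emit 'p', reset
Bit 13: prefix='0' -> emit 'i', reset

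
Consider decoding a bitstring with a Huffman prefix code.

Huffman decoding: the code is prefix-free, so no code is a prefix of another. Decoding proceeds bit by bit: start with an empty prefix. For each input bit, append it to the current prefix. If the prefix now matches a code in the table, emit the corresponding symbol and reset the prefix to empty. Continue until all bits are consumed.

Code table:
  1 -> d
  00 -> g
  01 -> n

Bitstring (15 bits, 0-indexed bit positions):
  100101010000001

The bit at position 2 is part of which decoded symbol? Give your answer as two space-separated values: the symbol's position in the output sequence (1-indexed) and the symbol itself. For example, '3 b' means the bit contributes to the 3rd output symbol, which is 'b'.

Bit 0: prefix='1' -> emit 'd', reset
Bit 1: prefix='0' (no match yet)
Bit 2: prefix='00' -> emit 'g', reset
Bit 3: prefix='1' -> emit 'd', reset
Bit 4: prefix='0' (no match yet)
Bit 5: prefix='01' -> emit 'n', reset
Bit 6: prefix='0' (no match yet)

Answer: 2 g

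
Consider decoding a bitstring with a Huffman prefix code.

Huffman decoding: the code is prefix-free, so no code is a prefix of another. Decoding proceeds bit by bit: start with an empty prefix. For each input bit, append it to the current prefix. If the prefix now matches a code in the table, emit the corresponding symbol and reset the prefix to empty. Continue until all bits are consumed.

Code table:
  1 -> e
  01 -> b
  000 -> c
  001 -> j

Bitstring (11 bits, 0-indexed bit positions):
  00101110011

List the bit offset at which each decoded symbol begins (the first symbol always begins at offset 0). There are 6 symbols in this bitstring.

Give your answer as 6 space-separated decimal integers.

Answer: 0 3 5 6 7 10

Derivation:
Bit 0: prefix='0' (no match yet)
Bit 1: prefix='00' (no match yet)
Bit 2: prefix='001' -> emit 'j', reset
Bit 3: prefix='0' (no match yet)
Bit 4: prefix='01' -> emit 'b', reset
Bit 5: prefix='1' -> emit 'e', reset
Bit 6: prefix='1' -> emit 'e', reset
Bit 7: prefix='0' (no match yet)
Bit 8: prefix='00' (no match yet)
Bit 9: prefix='001' -> emit 'j', reset
Bit 10: prefix='1' -> emit 'e', reset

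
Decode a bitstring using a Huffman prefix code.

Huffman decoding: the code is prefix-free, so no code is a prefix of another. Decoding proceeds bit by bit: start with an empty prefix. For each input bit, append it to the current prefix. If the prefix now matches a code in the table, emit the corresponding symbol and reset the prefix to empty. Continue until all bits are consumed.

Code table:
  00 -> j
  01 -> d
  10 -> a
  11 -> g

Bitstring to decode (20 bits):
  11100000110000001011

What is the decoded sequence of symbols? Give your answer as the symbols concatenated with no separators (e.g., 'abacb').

Answer: gajjgjjjag

Derivation:
Bit 0: prefix='1' (no match yet)
Bit 1: prefix='11' -> emit 'g', reset
Bit 2: prefix='1' (no match yet)
Bit 3: prefix='10' -> emit 'a', reset
Bit 4: prefix='0' (no match yet)
Bit 5: prefix='00' -> emit 'j', reset
Bit 6: prefix='0' (no match yet)
Bit 7: prefix='00' -> emit 'j', reset
Bit 8: prefix='1' (no match yet)
Bit 9: prefix='11' -> emit 'g', reset
Bit 10: prefix='0' (no match yet)
Bit 11: prefix='00' -> emit 'j', reset
Bit 12: prefix='0' (no match yet)
Bit 13: prefix='00' -> emit 'j', reset
Bit 14: prefix='0' (no match yet)
Bit 15: prefix='00' -> emit 'j', reset
Bit 16: prefix='1' (no match yet)
Bit 17: prefix='10' -> emit 'a', reset
Bit 18: prefix='1' (no match yet)
Bit 19: prefix='11' -> emit 'g', reset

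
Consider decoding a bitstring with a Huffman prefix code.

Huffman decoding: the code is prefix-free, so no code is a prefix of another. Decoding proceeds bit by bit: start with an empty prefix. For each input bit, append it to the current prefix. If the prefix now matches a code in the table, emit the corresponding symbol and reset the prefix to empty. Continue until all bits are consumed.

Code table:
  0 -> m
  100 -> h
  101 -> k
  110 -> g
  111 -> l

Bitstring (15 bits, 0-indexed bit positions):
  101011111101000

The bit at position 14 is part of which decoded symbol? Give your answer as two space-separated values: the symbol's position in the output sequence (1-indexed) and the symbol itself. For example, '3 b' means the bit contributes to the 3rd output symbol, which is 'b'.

Answer: 7 m

Derivation:
Bit 0: prefix='1' (no match yet)
Bit 1: prefix='10' (no match yet)
Bit 2: prefix='101' -> emit 'k', reset
Bit 3: prefix='0' -> emit 'm', reset
Bit 4: prefix='1' (no match yet)
Bit 5: prefix='11' (no match yet)
Bit 6: prefix='111' -> emit 'l', reset
Bit 7: prefix='1' (no match yet)
Bit 8: prefix='11' (no match yet)
Bit 9: prefix='111' -> emit 'l', reset
Bit 10: prefix='0' -> emit 'm', reset
Bit 11: prefix='1' (no match yet)
Bit 12: prefix='10' (no match yet)
Bit 13: prefix='100' -> emit 'h', reset
Bit 14: prefix='0' -> emit 'm', reset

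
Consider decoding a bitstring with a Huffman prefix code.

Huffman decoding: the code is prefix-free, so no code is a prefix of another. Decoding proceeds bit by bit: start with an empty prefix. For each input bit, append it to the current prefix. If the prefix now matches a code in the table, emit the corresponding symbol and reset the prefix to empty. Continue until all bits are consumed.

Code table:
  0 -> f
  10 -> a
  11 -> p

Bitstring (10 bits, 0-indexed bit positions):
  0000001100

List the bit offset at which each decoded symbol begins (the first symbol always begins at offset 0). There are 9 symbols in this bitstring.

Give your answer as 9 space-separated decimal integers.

Bit 0: prefix='0' -> emit 'f', reset
Bit 1: prefix='0' -> emit 'f', reset
Bit 2: prefix='0' -> emit 'f', reset
Bit 3: prefix='0' -> emit 'f', reset
Bit 4: prefix='0' -> emit 'f', reset
Bit 5: prefix='0' -> emit 'f', reset
Bit 6: prefix='1' (no match yet)
Bit 7: prefix='11' -> emit 'p', reset
Bit 8: prefix='0' -> emit 'f', reset
Bit 9: prefix='0' -> emit 'f', reset

Answer: 0 1 2 3 4 5 6 8 9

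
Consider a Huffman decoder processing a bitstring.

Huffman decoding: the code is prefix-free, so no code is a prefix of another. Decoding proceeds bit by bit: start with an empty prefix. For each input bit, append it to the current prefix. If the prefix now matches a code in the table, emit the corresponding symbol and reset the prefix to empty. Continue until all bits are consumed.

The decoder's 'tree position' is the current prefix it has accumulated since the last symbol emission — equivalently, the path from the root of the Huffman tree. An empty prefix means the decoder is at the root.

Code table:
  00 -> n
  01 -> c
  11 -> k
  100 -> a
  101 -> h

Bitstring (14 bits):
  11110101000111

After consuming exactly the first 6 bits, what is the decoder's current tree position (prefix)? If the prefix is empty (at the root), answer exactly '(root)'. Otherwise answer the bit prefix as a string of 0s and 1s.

Answer: (root)

Derivation:
Bit 0: prefix='1' (no match yet)
Bit 1: prefix='11' -> emit 'k', reset
Bit 2: prefix='1' (no match yet)
Bit 3: prefix='11' -> emit 'k', reset
Bit 4: prefix='0' (no match yet)
Bit 5: prefix='01' -> emit 'c', reset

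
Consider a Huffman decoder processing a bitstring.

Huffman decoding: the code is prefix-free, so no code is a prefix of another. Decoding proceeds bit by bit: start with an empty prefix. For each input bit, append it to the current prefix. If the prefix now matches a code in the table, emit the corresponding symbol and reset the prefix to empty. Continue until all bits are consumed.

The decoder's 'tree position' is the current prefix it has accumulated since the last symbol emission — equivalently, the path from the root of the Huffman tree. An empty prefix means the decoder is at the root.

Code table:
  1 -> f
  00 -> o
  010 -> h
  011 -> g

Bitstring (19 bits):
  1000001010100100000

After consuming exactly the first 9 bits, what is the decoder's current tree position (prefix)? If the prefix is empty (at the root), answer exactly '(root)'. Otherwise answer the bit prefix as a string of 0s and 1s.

Answer: (root)

Derivation:
Bit 0: prefix='1' -> emit 'f', reset
Bit 1: prefix='0' (no match yet)
Bit 2: prefix='00' -> emit 'o', reset
Bit 3: prefix='0' (no match yet)
Bit 4: prefix='00' -> emit 'o', reset
Bit 5: prefix='0' (no match yet)
Bit 6: prefix='01' (no match yet)
Bit 7: prefix='010' -> emit 'h', reset
Bit 8: prefix='1' -> emit 'f', reset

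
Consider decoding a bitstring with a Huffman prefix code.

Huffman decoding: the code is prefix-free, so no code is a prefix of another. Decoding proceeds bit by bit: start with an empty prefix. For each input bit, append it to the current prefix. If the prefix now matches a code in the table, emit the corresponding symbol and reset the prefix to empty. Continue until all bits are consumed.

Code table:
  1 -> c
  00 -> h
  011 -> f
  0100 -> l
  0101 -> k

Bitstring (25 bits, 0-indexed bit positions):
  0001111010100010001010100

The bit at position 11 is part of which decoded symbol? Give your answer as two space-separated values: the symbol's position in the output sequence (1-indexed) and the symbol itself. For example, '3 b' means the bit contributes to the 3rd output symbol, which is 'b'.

Answer: 6 h

Derivation:
Bit 0: prefix='0' (no match yet)
Bit 1: prefix='00' -> emit 'h', reset
Bit 2: prefix='0' (no match yet)
Bit 3: prefix='01' (no match yet)
Bit 4: prefix='011' -> emit 'f', reset
Bit 5: prefix='1' -> emit 'c', reset
Bit 6: prefix='1' -> emit 'c', reset
Bit 7: prefix='0' (no match yet)
Bit 8: prefix='01' (no match yet)
Bit 9: prefix='010' (no match yet)
Bit 10: prefix='0101' -> emit 'k', reset
Bit 11: prefix='0' (no match yet)
Bit 12: prefix='00' -> emit 'h', reset
Bit 13: prefix='0' (no match yet)
Bit 14: prefix='01' (no match yet)
Bit 15: prefix='010' (no match yet)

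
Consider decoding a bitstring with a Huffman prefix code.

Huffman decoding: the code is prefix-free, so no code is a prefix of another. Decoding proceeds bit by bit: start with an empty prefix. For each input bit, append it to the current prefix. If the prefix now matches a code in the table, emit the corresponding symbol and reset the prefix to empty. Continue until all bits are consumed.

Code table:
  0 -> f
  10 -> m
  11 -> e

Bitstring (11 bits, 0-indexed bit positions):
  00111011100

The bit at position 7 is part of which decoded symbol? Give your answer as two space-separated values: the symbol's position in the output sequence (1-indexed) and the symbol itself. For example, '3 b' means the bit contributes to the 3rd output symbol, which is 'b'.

Bit 0: prefix='0' -> emit 'f', reset
Bit 1: prefix='0' -> emit 'f', reset
Bit 2: prefix='1' (no match yet)
Bit 3: prefix='11' -> emit 'e', reset
Bit 4: prefix='1' (no match yet)
Bit 5: prefix='10' -> emit 'm', reset
Bit 6: prefix='1' (no match yet)
Bit 7: prefix='11' -> emit 'e', reset
Bit 8: prefix='1' (no match yet)
Bit 9: prefix='10' -> emit 'm', reset
Bit 10: prefix='0' -> emit 'f', reset

Answer: 5 e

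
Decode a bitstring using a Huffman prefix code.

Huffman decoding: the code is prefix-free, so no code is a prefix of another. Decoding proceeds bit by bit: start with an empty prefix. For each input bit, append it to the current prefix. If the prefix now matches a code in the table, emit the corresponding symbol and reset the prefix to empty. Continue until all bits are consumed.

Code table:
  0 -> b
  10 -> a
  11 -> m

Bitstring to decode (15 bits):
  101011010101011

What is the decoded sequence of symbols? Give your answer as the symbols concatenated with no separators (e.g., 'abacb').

Bit 0: prefix='1' (no match yet)
Bit 1: prefix='10' -> emit 'a', reset
Bit 2: prefix='1' (no match yet)
Bit 3: prefix='10' -> emit 'a', reset
Bit 4: prefix='1' (no match yet)
Bit 5: prefix='11' -> emit 'm', reset
Bit 6: prefix='0' -> emit 'b', reset
Bit 7: prefix='1' (no match yet)
Bit 8: prefix='10' -> emit 'a', reset
Bit 9: prefix='1' (no match yet)
Bit 10: prefix='10' -> emit 'a', reset
Bit 11: prefix='1' (no match yet)
Bit 12: prefix='10' -> emit 'a', reset
Bit 13: prefix='1' (no match yet)
Bit 14: prefix='11' -> emit 'm', reset

Answer: aambaaam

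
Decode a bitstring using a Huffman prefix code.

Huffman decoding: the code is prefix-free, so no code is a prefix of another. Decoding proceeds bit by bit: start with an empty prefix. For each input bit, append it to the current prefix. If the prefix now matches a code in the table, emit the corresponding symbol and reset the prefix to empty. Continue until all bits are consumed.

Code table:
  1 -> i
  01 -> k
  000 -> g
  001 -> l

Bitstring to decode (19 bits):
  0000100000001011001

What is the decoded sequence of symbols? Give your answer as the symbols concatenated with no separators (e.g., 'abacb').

Answer: gkggkkil

Derivation:
Bit 0: prefix='0' (no match yet)
Bit 1: prefix='00' (no match yet)
Bit 2: prefix='000' -> emit 'g', reset
Bit 3: prefix='0' (no match yet)
Bit 4: prefix='01' -> emit 'k', reset
Bit 5: prefix='0' (no match yet)
Bit 6: prefix='00' (no match yet)
Bit 7: prefix='000' -> emit 'g', reset
Bit 8: prefix='0' (no match yet)
Bit 9: prefix='00' (no match yet)
Bit 10: prefix='000' -> emit 'g', reset
Bit 11: prefix='0' (no match yet)
Bit 12: prefix='01' -> emit 'k', reset
Bit 13: prefix='0' (no match yet)
Bit 14: prefix='01' -> emit 'k', reset
Bit 15: prefix='1' -> emit 'i', reset
Bit 16: prefix='0' (no match yet)
Bit 17: prefix='00' (no match yet)
Bit 18: prefix='001' -> emit 'l', reset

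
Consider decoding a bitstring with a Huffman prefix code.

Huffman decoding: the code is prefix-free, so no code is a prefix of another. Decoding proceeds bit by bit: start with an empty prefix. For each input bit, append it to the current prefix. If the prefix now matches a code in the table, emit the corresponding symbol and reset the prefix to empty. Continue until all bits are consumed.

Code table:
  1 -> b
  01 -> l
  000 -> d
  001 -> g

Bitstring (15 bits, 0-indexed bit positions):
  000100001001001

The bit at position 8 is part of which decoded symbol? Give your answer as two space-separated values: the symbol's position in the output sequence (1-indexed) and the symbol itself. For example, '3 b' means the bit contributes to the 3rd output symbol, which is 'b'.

Answer: 4 l

Derivation:
Bit 0: prefix='0' (no match yet)
Bit 1: prefix='00' (no match yet)
Bit 2: prefix='000' -> emit 'd', reset
Bit 3: prefix='1' -> emit 'b', reset
Bit 4: prefix='0' (no match yet)
Bit 5: prefix='00' (no match yet)
Bit 6: prefix='000' -> emit 'd', reset
Bit 7: prefix='0' (no match yet)
Bit 8: prefix='01' -> emit 'l', reset
Bit 9: prefix='0' (no match yet)
Bit 10: prefix='00' (no match yet)
Bit 11: prefix='001' -> emit 'g', reset
Bit 12: prefix='0' (no match yet)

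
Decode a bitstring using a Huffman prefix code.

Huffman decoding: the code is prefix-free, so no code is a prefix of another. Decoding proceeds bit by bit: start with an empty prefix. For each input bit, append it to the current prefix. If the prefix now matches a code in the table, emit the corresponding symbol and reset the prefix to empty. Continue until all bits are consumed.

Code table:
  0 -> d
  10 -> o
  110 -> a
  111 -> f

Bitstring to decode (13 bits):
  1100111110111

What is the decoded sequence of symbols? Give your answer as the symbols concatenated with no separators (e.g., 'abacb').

Bit 0: prefix='1' (no match yet)
Bit 1: prefix='11' (no match yet)
Bit 2: prefix='110' -> emit 'a', reset
Bit 3: prefix='0' -> emit 'd', reset
Bit 4: prefix='1' (no match yet)
Bit 5: prefix='11' (no match yet)
Bit 6: prefix='111' -> emit 'f', reset
Bit 7: prefix='1' (no match yet)
Bit 8: prefix='11' (no match yet)
Bit 9: prefix='110' -> emit 'a', reset
Bit 10: prefix='1' (no match yet)
Bit 11: prefix='11' (no match yet)
Bit 12: prefix='111' -> emit 'f', reset

Answer: adfaf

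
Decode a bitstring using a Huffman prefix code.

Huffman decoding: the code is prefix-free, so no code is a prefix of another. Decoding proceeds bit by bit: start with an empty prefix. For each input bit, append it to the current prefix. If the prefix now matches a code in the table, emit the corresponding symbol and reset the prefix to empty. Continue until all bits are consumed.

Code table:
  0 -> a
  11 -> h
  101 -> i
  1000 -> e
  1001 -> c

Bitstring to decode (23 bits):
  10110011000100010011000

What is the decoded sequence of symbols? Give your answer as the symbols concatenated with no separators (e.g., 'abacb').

Bit 0: prefix='1' (no match yet)
Bit 1: prefix='10' (no match yet)
Bit 2: prefix='101' -> emit 'i', reset
Bit 3: prefix='1' (no match yet)
Bit 4: prefix='10' (no match yet)
Bit 5: prefix='100' (no match yet)
Bit 6: prefix='1001' -> emit 'c', reset
Bit 7: prefix='1' (no match yet)
Bit 8: prefix='10' (no match yet)
Bit 9: prefix='100' (no match yet)
Bit 10: prefix='1000' -> emit 'e', reset
Bit 11: prefix='1' (no match yet)
Bit 12: prefix='10' (no match yet)
Bit 13: prefix='100' (no match yet)
Bit 14: prefix='1000' -> emit 'e', reset
Bit 15: prefix='1' (no match yet)
Bit 16: prefix='10' (no match yet)
Bit 17: prefix='100' (no match yet)
Bit 18: prefix='1001' -> emit 'c', reset
Bit 19: prefix='1' (no match yet)
Bit 20: prefix='10' (no match yet)
Bit 21: prefix='100' (no match yet)
Bit 22: prefix='1000' -> emit 'e', reset

Answer: iceece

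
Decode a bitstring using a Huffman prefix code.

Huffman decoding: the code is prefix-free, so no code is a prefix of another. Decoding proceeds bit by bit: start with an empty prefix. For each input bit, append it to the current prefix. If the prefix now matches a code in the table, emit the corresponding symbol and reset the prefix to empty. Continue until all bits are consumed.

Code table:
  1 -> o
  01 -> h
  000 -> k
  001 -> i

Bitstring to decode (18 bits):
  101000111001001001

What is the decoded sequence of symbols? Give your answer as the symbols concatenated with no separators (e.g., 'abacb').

Bit 0: prefix='1' -> emit 'o', reset
Bit 1: prefix='0' (no match yet)
Bit 2: prefix='01' -> emit 'h', reset
Bit 3: prefix='0' (no match yet)
Bit 4: prefix='00' (no match yet)
Bit 5: prefix='000' -> emit 'k', reset
Bit 6: prefix='1' -> emit 'o', reset
Bit 7: prefix='1' -> emit 'o', reset
Bit 8: prefix='1' -> emit 'o', reset
Bit 9: prefix='0' (no match yet)
Bit 10: prefix='00' (no match yet)
Bit 11: prefix='001' -> emit 'i', reset
Bit 12: prefix='0' (no match yet)
Bit 13: prefix='00' (no match yet)
Bit 14: prefix='001' -> emit 'i', reset
Bit 15: prefix='0' (no match yet)
Bit 16: prefix='00' (no match yet)
Bit 17: prefix='001' -> emit 'i', reset

Answer: ohkoooiii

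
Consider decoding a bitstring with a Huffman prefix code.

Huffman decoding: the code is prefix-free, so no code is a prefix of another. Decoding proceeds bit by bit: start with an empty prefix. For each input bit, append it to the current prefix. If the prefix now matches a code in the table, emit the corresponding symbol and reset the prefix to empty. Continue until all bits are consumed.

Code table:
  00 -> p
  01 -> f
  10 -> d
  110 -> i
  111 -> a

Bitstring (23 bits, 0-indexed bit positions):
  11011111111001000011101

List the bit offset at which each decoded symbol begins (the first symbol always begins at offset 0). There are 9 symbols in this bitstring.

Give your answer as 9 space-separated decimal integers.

Answer: 0 3 6 9 12 14 16 18 21

Derivation:
Bit 0: prefix='1' (no match yet)
Bit 1: prefix='11' (no match yet)
Bit 2: prefix='110' -> emit 'i', reset
Bit 3: prefix='1' (no match yet)
Bit 4: prefix='11' (no match yet)
Bit 5: prefix='111' -> emit 'a', reset
Bit 6: prefix='1' (no match yet)
Bit 7: prefix='11' (no match yet)
Bit 8: prefix='111' -> emit 'a', reset
Bit 9: prefix='1' (no match yet)
Bit 10: prefix='11' (no match yet)
Bit 11: prefix='110' -> emit 'i', reset
Bit 12: prefix='0' (no match yet)
Bit 13: prefix='01' -> emit 'f', reset
Bit 14: prefix='0' (no match yet)
Bit 15: prefix='00' -> emit 'p', reset
Bit 16: prefix='0' (no match yet)
Bit 17: prefix='00' -> emit 'p', reset
Bit 18: prefix='1' (no match yet)
Bit 19: prefix='11' (no match yet)
Bit 20: prefix='111' -> emit 'a', reset
Bit 21: prefix='0' (no match yet)
Bit 22: prefix='01' -> emit 'f', reset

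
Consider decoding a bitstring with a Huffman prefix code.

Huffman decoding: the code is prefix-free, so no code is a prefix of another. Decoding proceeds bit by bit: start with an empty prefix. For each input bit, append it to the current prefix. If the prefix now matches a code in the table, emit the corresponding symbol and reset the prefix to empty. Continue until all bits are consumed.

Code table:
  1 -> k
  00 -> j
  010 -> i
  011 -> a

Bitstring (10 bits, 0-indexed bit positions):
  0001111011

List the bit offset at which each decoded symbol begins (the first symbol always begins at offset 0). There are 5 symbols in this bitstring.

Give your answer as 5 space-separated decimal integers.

Bit 0: prefix='0' (no match yet)
Bit 1: prefix='00' -> emit 'j', reset
Bit 2: prefix='0' (no match yet)
Bit 3: prefix='01' (no match yet)
Bit 4: prefix='011' -> emit 'a', reset
Bit 5: prefix='1' -> emit 'k', reset
Bit 6: prefix='1' -> emit 'k', reset
Bit 7: prefix='0' (no match yet)
Bit 8: prefix='01' (no match yet)
Bit 9: prefix='011' -> emit 'a', reset

Answer: 0 2 5 6 7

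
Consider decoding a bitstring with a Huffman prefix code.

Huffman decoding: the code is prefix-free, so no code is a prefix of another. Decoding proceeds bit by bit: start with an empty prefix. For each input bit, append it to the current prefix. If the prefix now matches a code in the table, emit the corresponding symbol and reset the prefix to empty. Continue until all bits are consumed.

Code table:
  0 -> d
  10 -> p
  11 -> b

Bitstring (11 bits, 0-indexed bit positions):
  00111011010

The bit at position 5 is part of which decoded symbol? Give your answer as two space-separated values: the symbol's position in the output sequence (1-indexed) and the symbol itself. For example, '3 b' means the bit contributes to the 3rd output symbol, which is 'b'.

Answer: 4 p

Derivation:
Bit 0: prefix='0' -> emit 'd', reset
Bit 1: prefix='0' -> emit 'd', reset
Bit 2: prefix='1' (no match yet)
Bit 3: prefix='11' -> emit 'b', reset
Bit 4: prefix='1' (no match yet)
Bit 5: prefix='10' -> emit 'p', reset
Bit 6: prefix='1' (no match yet)
Bit 7: prefix='11' -> emit 'b', reset
Bit 8: prefix='0' -> emit 'd', reset
Bit 9: prefix='1' (no match yet)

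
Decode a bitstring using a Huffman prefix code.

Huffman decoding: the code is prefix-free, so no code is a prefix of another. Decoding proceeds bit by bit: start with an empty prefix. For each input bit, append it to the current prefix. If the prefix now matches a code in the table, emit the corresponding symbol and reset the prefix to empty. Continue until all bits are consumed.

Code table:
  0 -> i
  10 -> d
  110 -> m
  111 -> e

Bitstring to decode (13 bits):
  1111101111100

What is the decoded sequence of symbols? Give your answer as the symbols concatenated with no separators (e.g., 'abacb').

Bit 0: prefix='1' (no match yet)
Bit 1: prefix='11' (no match yet)
Bit 2: prefix='111' -> emit 'e', reset
Bit 3: prefix='1' (no match yet)
Bit 4: prefix='11' (no match yet)
Bit 5: prefix='110' -> emit 'm', reset
Bit 6: prefix='1' (no match yet)
Bit 7: prefix='11' (no match yet)
Bit 8: prefix='111' -> emit 'e', reset
Bit 9: prefix='1' (no match yet)
Bit 10: prefix='11' (no match yet)
Bit 11: prefix='110' -> emit 'm', reset
Bit 12: prefix='0' -> emit 'i', reset

Answer: ememi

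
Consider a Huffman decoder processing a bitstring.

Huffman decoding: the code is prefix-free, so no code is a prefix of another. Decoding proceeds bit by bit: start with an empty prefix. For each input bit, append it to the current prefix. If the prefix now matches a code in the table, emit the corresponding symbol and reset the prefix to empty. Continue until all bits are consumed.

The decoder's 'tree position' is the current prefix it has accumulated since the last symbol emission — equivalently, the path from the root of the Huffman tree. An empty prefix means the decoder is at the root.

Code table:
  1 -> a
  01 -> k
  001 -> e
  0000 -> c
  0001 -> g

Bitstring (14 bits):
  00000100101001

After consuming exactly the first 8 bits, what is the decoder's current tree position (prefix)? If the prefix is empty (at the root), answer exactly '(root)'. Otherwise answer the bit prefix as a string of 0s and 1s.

Answer: 00

Derivation:
Bit 0: prefix='0' (no match yet)
Bit 1: prefix='00' (no match yet)
Bit 2: prefix='000' (no match yet)
Bit 3: prefix='0000' -> emit 'c', reset
Bit 4: prefix='0' (no match yet)
Bit 5: prefix='01' -> emit 'k', reset
Bit 6: prefix='0' (no match yet)
Bit 7: prefix='00' (no match yet)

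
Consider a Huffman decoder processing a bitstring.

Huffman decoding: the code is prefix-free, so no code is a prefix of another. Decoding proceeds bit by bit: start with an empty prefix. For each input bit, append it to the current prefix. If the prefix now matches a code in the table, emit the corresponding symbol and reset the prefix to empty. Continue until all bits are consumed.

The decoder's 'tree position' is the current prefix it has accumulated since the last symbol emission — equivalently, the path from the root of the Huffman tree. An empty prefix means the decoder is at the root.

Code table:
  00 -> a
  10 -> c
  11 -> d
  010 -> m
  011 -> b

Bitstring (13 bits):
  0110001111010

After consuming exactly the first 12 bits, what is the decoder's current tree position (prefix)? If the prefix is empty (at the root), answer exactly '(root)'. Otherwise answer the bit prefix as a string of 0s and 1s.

Bit 0: prefix='0' (no match yet)
Bit 1: prefix='01' (no match yet)
Bit 2: prefix='011' -> emit 'b', reset
Bit 3: prefix='0' (no match yet)
Bit 4: prefix='00' -> emit 'a', reset
Bit 5: prefix='0' (no match yet)
Bit 6: prefix='01' (no match yet)
Bit 7: prefix='011' -> emit 'b', reset
Bit 8: prefix='1' (no match yet)
Bit 9: prefix='11' -> emit 'd', reset
Bit 10: prefix='0' (no match yet)
Bit 11: prefix='01' (no match yet)

Answer: 01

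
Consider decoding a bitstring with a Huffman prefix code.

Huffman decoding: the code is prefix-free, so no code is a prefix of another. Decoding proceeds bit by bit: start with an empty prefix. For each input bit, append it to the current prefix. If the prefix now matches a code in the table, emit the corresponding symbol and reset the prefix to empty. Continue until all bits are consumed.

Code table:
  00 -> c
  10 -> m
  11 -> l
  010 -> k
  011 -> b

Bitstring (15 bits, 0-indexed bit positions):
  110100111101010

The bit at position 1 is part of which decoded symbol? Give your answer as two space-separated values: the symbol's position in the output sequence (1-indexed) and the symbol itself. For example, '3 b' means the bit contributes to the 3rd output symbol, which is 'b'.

Answer: 1 l

Derivation:
Bit 0: prefix='1' (no match yet)
Bit 1: prefix='11' -> emit 'l', reset
Bit 2: prefix='0' (no match yet)
Bit 3: prefix='01' (no match yet)
Bit 4: prefix='010' -> emit 'k', reset
Bit 5: prefix='0' (no match yet)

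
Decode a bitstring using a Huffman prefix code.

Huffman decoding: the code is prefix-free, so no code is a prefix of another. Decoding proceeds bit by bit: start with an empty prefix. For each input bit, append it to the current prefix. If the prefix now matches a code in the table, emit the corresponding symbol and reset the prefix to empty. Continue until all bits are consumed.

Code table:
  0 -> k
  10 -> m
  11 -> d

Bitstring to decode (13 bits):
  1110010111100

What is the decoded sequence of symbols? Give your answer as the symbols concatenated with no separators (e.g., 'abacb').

Answer: dmkmddkk

Derivation:
Bit 0: prefix='1' (no match yet)
Bit 1: prefix='11' -> emit 'd', reset
Bit 2: prefix='1' (no match yet)
Bit 3: prefix='10' -> emit 'm', reset
Bit 4: prefix='0' -> emit 'k', reset
Bit 5: prefix='1' (no match yet)
Bit 6: prefix='10' -> emit 'm', reset
Bit 7: prefix='1' (no match yet)
Bit 8: prefix='11' -> emit 'd', reset
Bit 9: prefix='1' (no match yet)
Bit 10: prefix='11' -> emit 'd', reset
Bit 11: prefix='0' -> emit 'k', reset
Bit 12: prefix='0' -> emit 'k', reset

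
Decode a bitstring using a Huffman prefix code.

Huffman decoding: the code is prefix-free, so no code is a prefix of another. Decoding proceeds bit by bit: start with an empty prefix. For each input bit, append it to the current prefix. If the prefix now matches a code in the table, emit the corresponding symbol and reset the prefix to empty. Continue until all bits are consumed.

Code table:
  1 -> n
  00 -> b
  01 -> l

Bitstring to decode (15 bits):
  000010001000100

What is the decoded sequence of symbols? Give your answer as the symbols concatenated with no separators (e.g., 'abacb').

Bit 0: prefix='0' (no match yet)
Bit 1: prefix='00' -> emit 'b', reset
Bit 2: prefix='0' (no match yet)
Bit 3: prefix='00' -> emit 'b', reset
Bit 4: prefix='1' -> emit 'n', reset
Bit 5: prefix='0' (no match yet)
Bit 6: prefix='00' -> emit 'b', reset
Bit 7: prefix='0' (no match yet)
Bit 8: prefix='01' -> emit 'l', reset
Bit 9: prefix='0' (no match yet)
Bit 10: prefix='00' -> emit 'b', reset
Bit 11: prefix='0' (no match yet)
Bit 12: prefix='01' -> emit 'l', reset
Bit 13: prefix='0' (no match yet)
Bit 14: prefix='00' -> emit 'b', reset

Answer: bbnblblb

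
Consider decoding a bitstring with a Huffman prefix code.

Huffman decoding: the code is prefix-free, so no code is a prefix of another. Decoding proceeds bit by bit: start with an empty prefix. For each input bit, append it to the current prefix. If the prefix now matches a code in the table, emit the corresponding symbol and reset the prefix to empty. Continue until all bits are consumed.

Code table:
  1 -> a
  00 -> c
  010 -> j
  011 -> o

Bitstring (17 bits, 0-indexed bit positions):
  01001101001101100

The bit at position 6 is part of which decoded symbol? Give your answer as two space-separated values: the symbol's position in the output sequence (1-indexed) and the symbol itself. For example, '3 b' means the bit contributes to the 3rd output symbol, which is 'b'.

Answer: 3 j

Derivation:
Bit 0: prefix='0' (no match yet)
Bit 1: prefix='01' (no match yet)
Bit 2: prefix='010' -> emit 'j', reset
Bit 3: prefix='0' (no match yet)
Bit 4: prefix='01' (no match yet)
Bit 5: prefix='011' -> emit 'o', reset
Bit 6: prefix='0' (no match yet)
Bit 7: prefix='01' (no match yet)
Bit 8: prefix='010' -> emit 'j', reset
Bit 9: prefix='0' (no match yet)
Bit 10: prefix='01' (no match yet)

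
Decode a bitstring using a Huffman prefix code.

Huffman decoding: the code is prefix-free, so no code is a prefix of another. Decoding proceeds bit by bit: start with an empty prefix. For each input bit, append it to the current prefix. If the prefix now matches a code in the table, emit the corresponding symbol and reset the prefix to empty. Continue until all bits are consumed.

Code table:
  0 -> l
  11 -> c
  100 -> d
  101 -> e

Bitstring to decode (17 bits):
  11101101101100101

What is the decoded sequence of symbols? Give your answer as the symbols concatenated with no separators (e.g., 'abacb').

Answer: ceeede

Derivation:
Bit 0: prefix='1' (no match yet)
Bit 1: prefix='11' -> emit 'c', reset
Bit 2: prefix='1' (no match yet)
Bit 3: prefix='10' (no match yet)
Bit 4: prefix='101' -> emit 'e', reset
Bit 5: prefix='1' (no match yet)
Bit 6: prefix='10' (no match yet)
Bit 7: prefix='101' -> emit 'e', reset
Bit 8: prefix='1' (no match yet)
Bit 9: prefix='10' (no match yet)
Bit 10: prefix='101' -> emit 'e', reset
Bit 11: prefix='1' (no match yet)
Bit 12: prefix='10' (no match yet)
Bit 13: prefix='100' -> emit 'd', reset
Bit 14: prefix='1' (no match yet)
Bit 15: prefix='10' (no match yet)
Bit 16: prefix='101' -> emit 'e', reset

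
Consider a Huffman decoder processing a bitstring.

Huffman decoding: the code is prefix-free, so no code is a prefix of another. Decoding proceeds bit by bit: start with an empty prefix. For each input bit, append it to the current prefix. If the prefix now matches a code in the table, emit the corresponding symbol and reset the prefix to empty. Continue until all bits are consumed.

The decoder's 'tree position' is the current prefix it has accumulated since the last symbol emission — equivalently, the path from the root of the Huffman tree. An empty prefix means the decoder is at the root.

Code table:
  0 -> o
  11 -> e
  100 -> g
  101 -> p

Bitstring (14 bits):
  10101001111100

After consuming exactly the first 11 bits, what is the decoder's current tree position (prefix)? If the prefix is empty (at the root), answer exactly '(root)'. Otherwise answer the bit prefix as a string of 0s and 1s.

Answer: (root)

Derivation:
Bit 0: prefix='1' (no match yet)
Bit 1: prefix='10' (no match yet)
Bit 2: prefix='101' -> emit 'p', reset
Bit 3: prefix='0' -> emit 'o', reset
Bit 4: prefix='1' (no match yet)
Bit 5: prefix='10' (no match yet)
Bit 6: prefix='100' -> emit 'g', reset
Bit 7: prefix='1' (no match yet)
Bit 8: prefix='11' -> emit 'e', reset
Bit 9: prefix='1' (no match yet)
Bit 10: prefix='11' -> emit 'e', reset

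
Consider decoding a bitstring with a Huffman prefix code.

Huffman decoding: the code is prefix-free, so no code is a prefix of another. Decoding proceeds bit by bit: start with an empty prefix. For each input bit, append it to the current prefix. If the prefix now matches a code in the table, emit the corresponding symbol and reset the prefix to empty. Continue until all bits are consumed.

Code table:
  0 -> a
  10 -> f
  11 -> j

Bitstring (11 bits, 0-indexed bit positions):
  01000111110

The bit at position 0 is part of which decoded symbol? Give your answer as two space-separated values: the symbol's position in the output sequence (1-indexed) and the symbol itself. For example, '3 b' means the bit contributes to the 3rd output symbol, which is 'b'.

Answer: 1 a

Derivation:
Bit 0: prefix='0' -> emit 'a', reset
Bit 1: prefix='1' (no match yet)
Bit 2: prefix='10' -> emit 'f', reset
Bit 3: prefix='0' -> emit 'a', reset
Bit 4: prefix='0' -> emit 'a', reset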